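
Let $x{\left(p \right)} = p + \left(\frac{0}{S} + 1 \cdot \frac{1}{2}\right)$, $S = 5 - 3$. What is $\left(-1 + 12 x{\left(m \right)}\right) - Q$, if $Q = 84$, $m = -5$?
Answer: $-139$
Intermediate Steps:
$S = 2$ ($S = 5 - 3 = 2$)
$x{\left(p \right)} = \frac{1}{2} + p$ ($x{\left(p \right)} = p + \left(\frac{0}{2} + 1 \cdot \frac{1}{2}\right) = p + \left(0 \cdot \frac{1}{2} + 1 \cdot \frac{1}{2}\right) = p + \left(0 + \frac{1}{2}\right) = p + \frac{1}{2} = \frac{1}{2} + p$)
$\left(-1 + 12 x{\left(m \right)}\right) - Q = \left(-1 + 12 \left(\frac{1}{2} - 5\right)\right) - 84 = \left(-1 + 12 \left(- \frac{9}{2}\right)\right) - 84 = \left(-1 - 54\right) - 84 = -55 - 84 = -139$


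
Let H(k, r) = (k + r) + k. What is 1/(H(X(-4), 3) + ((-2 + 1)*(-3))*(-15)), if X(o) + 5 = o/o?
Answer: -1/50 ≈ -0.020000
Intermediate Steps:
X(o) = -4 (X(o) = -5 + o/o = -5 + 1 = -4)
H(k, r) = r + 2*k
1/(H(X(-4), 3) + ((-2 + 1)*(-3))*(-15)) = 1/((3 + 2*(-4)) + ((-2 + 1)*(-3))*(-15)) = 1/((3 - 8) - 1*(-3)*(-15)) = 1/(-5 + 3*(-15)) = 1/(-5 - 45) = 1/(-50) = -1/50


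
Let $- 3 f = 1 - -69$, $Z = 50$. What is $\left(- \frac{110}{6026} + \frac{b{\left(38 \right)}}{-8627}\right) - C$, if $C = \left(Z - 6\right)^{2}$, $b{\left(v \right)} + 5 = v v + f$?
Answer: $- \frac{150982440674}{77979453} \approx -1936.2$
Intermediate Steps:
$f = - \frac{70}{3}$ ($f = - \frac{1 - -69}{3} = - \frac{1 + 69}{3} = \left(- \frac{1}{3}\right) 70 = - \frac{70}{3} \approx -23.333$)
$b{\left(v \right)} = - \frac{85}{3} + v^{2}$ ($b{\left(v \right)} = -5 + \left(v v - \frac{70}{3}\right) = -5 + \left(v^{2} - \frac{70}{3}\right) = -5 + \left(- \frac{70}{3} + v^{2}\right) = - \frac{85}{3} + v^{2}$)
$C = 1936$ ($C = \left(50 - 6\right)^{2} = 44^{2} = 1936$)
$\left(- \frac{110}{6026} + \frac{b{\left(38 \right)}}{-8627}\right) - C = \left(- \frac{110}{6026} + \frac{- \frac{85}{3} + 38^{2}}{-8627}\right) - 1936 = \left(\left(-110\right) \frac{1}{6026} + \left(- \frac{85}{3} + 1444\right) \left(- \frac{1}{8627}\right)\right) - 1936 = \left(- \frac{55}{3013} + \frac{4247}{3} \left(- \frac{1}{8627}\right)\right) - 1936 = \left(- \frac{55}{3013} - \frac{4247}{25881}\right) - 1936 = - \frac{14219666}{77979453} - 1936 = - \frac{150982440674}{77979453}$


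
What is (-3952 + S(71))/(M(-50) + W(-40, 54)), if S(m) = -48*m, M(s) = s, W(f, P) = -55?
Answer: 1472/21 ≈ 70.095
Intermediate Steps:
(-3952 + S(71))/(M(-50) + W(-40, 54)) = (-3952 - 48*71)/(-50 - 55) = (-3952 - 3408)/(-105) = -7360*(-1/105) = 1472/21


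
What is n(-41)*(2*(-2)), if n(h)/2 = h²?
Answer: -13448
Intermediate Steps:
n(h) = 2*h²
n(-41)*(2*(-2)) = (2*(-41)²)*(2*(-2)) = (2*1681)*(-4) = 3362*(-4) = -13448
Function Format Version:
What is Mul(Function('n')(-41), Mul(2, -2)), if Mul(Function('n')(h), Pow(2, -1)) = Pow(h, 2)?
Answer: -13448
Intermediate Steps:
Function('n')(h) = Mul(2, Pow(h, 2))
Mul(Function('n')(-41), Mul(2, -2)) = Mul(Mul(2, Pow(-41, 2)), Mul(2, -2)) = Mul(Mul(2, 1681), -4) = Mul(3362, -4) = -13448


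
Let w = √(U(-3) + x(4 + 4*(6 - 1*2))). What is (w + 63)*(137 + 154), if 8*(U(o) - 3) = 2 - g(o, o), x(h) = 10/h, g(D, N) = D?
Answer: 18333 + 291*√66/4 ≈ 18924.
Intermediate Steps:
U(o) = 13/4 - o/8 (U(o) = 3 + (2 - o)/8 = 3 + (¼ - o/8) = 13/4 - o/8)
w = √66/4 (w = √((13/4 - ⅛*(-3)) + 10/(4 + 4*(6 - 1*2))) = √((13/4 + 3/8) + 10/(4 + 4*(6 - 2))) = √(29/8 + 10/(4 + 4*4)) = √(29/8 + 10/(4 + 16)) = √(29/8 + 10/20) = √(29/8 + 10*(1/20)) = √(29/8 + ½) = √(33/8) = √66/4 ≈ 2.0310)
(w + 63)*(137 + 154) = (√66/4 + 63)*(137 + 154) = (63 + √66/4)*291 = 18333 + 291*√66/4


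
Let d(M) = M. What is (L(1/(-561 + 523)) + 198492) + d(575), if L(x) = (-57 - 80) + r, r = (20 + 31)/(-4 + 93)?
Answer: 17704821/89 ≈ 1.9893e+5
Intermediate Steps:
r = 51/89 ≈ 0.57303
L(x) = -12142/89 (L(x) = (-57 - 80) + 51/89 = -137 + 51/89 = -12142/89)
(L(1/(-561 + 523)) + 198492) + d(575) = (-12142/89 + 198492) + 575 = 17653646/89 + 575 = 17704821/89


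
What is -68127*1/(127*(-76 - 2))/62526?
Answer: 22709/206460852 ≈ 0.00010999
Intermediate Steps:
-68127*1/(127*(-76 - 2))/62526 = -68127/(127*(-78))*(1/62526) = -68127/(-9906)*(1/62526) = -68127*(-1/9906)*(1/62526) = (22709/3302)*(1/62526) = 22709/206460852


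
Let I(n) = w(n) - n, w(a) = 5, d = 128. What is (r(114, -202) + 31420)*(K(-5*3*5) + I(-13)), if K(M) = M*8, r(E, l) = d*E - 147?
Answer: -26693430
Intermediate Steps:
I(n) = 5 - n
r(E, l) = -147 + 128*E (r(E, l) = 128*E - 147 = -147 + 128*E)
K(M) = 8*M
(r(114, -202) + 31420)*(K(-5*3*5) + I(-13)) = ((-147 + 128*114) + 31420)*(8*(-5*3*5) + (5 - 1*(-13))) = ((-147 + 14592) + 31420)*(8*(-15*5) + (5 + 13)) = (14445 + 31420)*(8*(-75) + 18) = 45865*(-600 + 18) = 45865*(-582) = -26693430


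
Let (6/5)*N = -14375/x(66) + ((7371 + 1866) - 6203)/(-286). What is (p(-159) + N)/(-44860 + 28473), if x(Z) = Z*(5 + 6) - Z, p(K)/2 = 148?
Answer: -2769721/168720552 ≈ -0.016416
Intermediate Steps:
p(K) = 296 (p(K) = 2*148 = 296)
x(Z) = 10*Z (x(Z) = Z*11 - Z = 11*Z - Z = 10*Z)
N = -277895/10296 (N = 5*(-14375/(10*66) + ((7371 + 1866) - 6203)/(-286))/6 = 5*(-14375/660 + (9237 - 6203)*(-1/286))/6 = 5*(-14375*1/660 + 3034*(-1/286))/6 = 5*(-2875/132 - 1517/143)/6 = (⅚)*(-55579/1716) = -277895/10296 ≈ -26.991)
(p(-159) + N)/(-44860 + 28473) = (296 - 277895/10296)/(-44860 + 28473) = (2769721/10296)/(-16387) = (2769721/10296)*(-1/16387) = -2769721/168720552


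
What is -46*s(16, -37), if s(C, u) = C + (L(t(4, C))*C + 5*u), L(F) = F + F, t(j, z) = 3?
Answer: 3358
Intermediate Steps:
L(F) = 2*F
s(C, u) = 5*u + 7*C (s(C, u) = C + ((2*3)*C + 5*u) = C + (6*C + 5*u) = C + (5*u + 6*C) = 5*u + 7*C)
-46*s(16, -37) = -46*(5*(-37) + 7*16) = -46*(-185 + 112) = -46*(-73) = 3358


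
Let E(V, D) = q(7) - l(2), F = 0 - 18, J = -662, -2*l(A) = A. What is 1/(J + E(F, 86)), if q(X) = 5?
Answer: -1/656 ≈ -0.0015244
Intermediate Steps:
l(A) = -A/2
F = -18
E(V, D) = 6 (E(V, D) = 5 - (-1)*2/2 = 5 - 1*(-1) = 5 + 1 = 6)
1/(J + E(F, 86)) = 1/(-662 + 6) = 1/(-656) = -1/656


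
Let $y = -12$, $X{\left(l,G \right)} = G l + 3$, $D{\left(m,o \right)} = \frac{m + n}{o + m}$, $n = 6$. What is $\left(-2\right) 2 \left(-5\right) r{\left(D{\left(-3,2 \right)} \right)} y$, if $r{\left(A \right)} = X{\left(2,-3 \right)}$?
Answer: $720$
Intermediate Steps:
$D{\left(m,o \right)} = \frac{6 + m}{m + o}$ ($D{\left(m,o \right)} = \frac{m + 6}{o + m} = \frac{6 + m}{m + o}$)
$X{\left(l,G \right)} = 3 + G l$
$r{\left(A \right)} = -3$ ($r{\left(A \right)} = 3 - 6 = -3$)
$\left(-2\right) 2 \left(-5\right) r{\left(D{\left(-3,2 \right)} \right)} y = \left(-2\right) 2 \left(-5\right) \left(-3\right) \left(-12\right) = \left(-4\right) \left(-5\right) \left(-3\right) \left(-12\right) = 20 \left(-3\right) \left(-12\right) = \left(-60\right) \left(-12\right) = 720$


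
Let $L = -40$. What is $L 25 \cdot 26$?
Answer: $-26000$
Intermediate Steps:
$L 25 \cdot 26 = \left(-40\right) 25 \cdot 26 = \left(-1000\right) 26 = -26000$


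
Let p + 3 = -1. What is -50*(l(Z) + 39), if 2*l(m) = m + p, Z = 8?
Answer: -2050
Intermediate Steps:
p = -4 (p = -3 - 1 = -4)
l(m) = -2 + m/2 (l(m) = (m - 4)/2 = (-4 + m)/2 = -2 + m/2)
-50*(l(Z) + 39) = -50*((-2 + (1/2)*8) + 39) = -50*((-2 + 4) + 39) = -50*(2 + 39) = -50*41 = -2050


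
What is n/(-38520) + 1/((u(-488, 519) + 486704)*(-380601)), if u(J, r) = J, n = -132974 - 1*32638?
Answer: 425655722758901/99004048261560 ≈ 4.2994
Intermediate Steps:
n = -165612 (n = -132974 - 32638 = -165612)
n/(-38520) + 1/((u(-488, 519) + 486704)*(-380601)) = -165612/(-38520) + 1/((-488 + 486704)*(-380601)) = -165612*(-1/38520) - 1/380601/486216 = 13801/3210 + (1/486216)*(-1/380601) = 13801/3210 - 1/185054295816 = 425655722758901/99004048261560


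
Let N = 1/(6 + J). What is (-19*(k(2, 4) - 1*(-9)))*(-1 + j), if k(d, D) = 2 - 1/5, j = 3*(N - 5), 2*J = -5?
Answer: 108756/35 ≈ 3107.3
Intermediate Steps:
J = -5/2 (J = (½)*(-5) = -5/2 ≈ -2.5000)
N = 2/7 (N = 1/(6 - 5/2) = 1/(7/2) = 2/7 ≈ 0.28571)
j = -99/7 (j = 3*(2/7 - 5) = 3*(-33/7) = -99/7 ≈ -14.143)
k(d, D) = 9/5 (k(d, D) = 2 - 1*⅕ = 2 - ⅕ = 9/5)
(-19*(k(2, 4) - 1*(-9)))*(-1 + j) = (-19*(9/5 - 1*(-9)))*(-1 - 99/7) = -19*(9/5 + 9)*(-106/7) = -19*54/5*(-106/7) = -1026/5*(-106/7) = 108756/35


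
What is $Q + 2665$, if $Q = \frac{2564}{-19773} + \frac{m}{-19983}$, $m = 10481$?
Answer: $\frac{350915535670}{131707953} \approx 2664.3$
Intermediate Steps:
$Q = - \frac{86159075}{131707953}$ ($Q = \frac{2564}{-19773} + \frac{10481}{-19983} = 2564 \left(- \frac{1}{19773}\right) + 10481 \left(- \frac{1}{19983}\right) = - \frac{2564}{19773} - \frac{10481}{19983} = - \frac{86159075}{131707953} \approx -0.65417$)
$Q + 2665 = - \frac{86159075}{131707953} + 2665 = \frac{350915535670}{131707953}$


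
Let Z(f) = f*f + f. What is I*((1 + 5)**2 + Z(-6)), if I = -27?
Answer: -1782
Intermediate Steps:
Z(f) = f + f**2 (Z(f) = f**2 + f = f + f**2)
I*((1 + 5)**2 + Z(-6)) = -27*((1 + 5)**2 - 6*(1 - 6)) = -27*(6**2 - 6*(-5)) = -27*(36 + 30) = -27*66 = -1782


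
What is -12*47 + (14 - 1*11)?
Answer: -561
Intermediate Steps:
-12*47 + (14 - 1*11) = -564 + (14 - 11) = -564 + 3 = -561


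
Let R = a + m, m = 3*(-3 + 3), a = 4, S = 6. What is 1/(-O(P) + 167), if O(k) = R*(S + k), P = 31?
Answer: 1/19 ≈ 0.052632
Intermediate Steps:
m = 0 (m = 3*0 = 0)
R = 4 (R = 4 + 0 = 4)
O(k) = 24 + 4*k (O(k) = 4*(6 + k) = 24 + 4*k)
1/(-O(P) + 167) = 1/(-(24 + 4*31) + 167) = 1/(-(24 + 124) + 167) = 1/(-1*148 + 167) = 1/(-148 + 167) = 1/19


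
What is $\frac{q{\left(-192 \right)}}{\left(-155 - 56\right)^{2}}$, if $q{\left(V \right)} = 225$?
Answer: $\frac{225}{44521} \approx 0.0050538$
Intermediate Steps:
$\frac{q{\left(-192 \right)}}{\left(-155 - 56\right)^{2}} = \frac{225}{\left(-155 - 56\right)^{2}} = \frac{225}{\left(-211\right)^{2}} = \frac{225}{44521}$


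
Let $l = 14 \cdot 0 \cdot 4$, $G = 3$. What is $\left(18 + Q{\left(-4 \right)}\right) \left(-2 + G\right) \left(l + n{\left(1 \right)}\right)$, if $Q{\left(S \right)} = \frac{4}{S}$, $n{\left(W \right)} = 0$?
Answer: $0$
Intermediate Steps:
$l = 0$ ($l = 14 \cdot 0 = 0$)
$\left(18 + Q{\left(-4 \right)}\right) \left(-2 + G\right) \left(l + n{\left(1 \right)}\right) = \left(18 + \frac{4}{-4}\right) \left(-2 + 3\right) \left(0 + 0\right) = \left(18 + 4 \left(- \frac{1}{4}\right)\right) 1 \cdot 0 = \left(18 - 1\right) 1 \cdot 0 = 17 \cdot 1 \cdot 0 = 17 \cdot 0 = 0$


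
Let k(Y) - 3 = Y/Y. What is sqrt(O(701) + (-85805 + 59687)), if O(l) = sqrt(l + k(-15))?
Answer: sqrt(-26118 + sqrt(705)) ≈ 161.53*I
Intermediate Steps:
k(Y) = 4 (k(Y) = 3 + Y/Y = 3 + 1 = 4)
O(l) = sqrt(4 + l) (O(l) = sqrt(l + 4) = sqrt(4 + l))
sqrt(O(701) + (-85805 + 59687)) = sqrt(sqrt(4 + 701) + (-85805 + 59687)) = sqrt(sqrt(705) - 26118) = sqrt(-26118 + sqrt(705))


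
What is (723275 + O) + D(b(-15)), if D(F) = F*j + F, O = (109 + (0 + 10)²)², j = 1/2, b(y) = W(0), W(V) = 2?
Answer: 766959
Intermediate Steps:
b(y) = 2
j = ½ ≈ 0.50000
O = 43681 (O = (109 + 10²)² = (109 + 100)² = 209² = 43681)
D(F) = 3*F/2 (D(F) = F*(½) + F = F/2 + F = 3*F/2)
(723275 + O) + D(b(-15)) = (723275 + 43681) + (3/2)*2 = 766956 + 3 = 766959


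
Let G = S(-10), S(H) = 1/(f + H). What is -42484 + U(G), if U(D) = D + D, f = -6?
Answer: -339873/8 ≈ -42484.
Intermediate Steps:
S(H) = 1/(-6 + H)
G = -1/16 (G = 1/(-6 - 10) = 1/(-16) = -1/16 ≈ -0.062500)
U(D) = 2*D
-42484 + U(G) = -42484 + 2*(-1/16) = -42484 - 1/8 = -339873/8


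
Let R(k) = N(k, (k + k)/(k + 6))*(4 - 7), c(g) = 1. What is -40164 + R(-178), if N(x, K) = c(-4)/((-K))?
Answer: -3574467/89 ≈ -40163.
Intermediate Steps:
N(x, K) = -1/K (N(x, K) = 1/(-K) = 1*(-1/K) = -1/K)
R(k) = 3*(6 + k)/(2*k) (R(k) = (-1/((k + k)/(k + 6)))*(4 - 7) = -1/((2*k)/(6 + k))*(-3) = -1/(2*k/(6 + k))*(-3) = -(6 + k)/(2*k)*(-3) = 3*(6 + k)/(2*k))
-40164 + R(-178) = -40164 + (3/2 + 9/(-178)) = -40164 + (3/2 + 9*(-1/178)) = -40164 + (3/2 - 9/178) = -40164 + 129/89 = -3574467/89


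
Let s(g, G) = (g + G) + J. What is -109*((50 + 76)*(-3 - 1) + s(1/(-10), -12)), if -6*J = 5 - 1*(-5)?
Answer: 1693097/30 ≈ 56437.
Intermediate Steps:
J = -5/3 (J = -(5 - 1*(-5))/6 = -(5 + 5)/6 = -⅙*10 = -5/3 ≈ -1.6667)
s(g, G) = -5/3 + G + g (s(g, G) = (g + G) - 5/3 = (G + g) - 5/3 = -5/3 + G + g)
-109*((50 + 76)*(-3 - 1) + s(1/(-10), -12)) = -109*((50 + 76)*(-3 - 1) + (-5/3 - 12 + 1/(-10))) = -109*(126*(-4) + (-5/3 - 12 - ⅒)) = -109*(-504 - 413/30) = -109*(-15533/30) = 1693097/30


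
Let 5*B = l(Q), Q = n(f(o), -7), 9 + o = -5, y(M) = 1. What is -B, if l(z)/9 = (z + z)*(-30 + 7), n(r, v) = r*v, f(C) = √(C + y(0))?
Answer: -2898*I*√13/5 ≈ -2089.8*I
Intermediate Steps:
o = -14 (o = -9 - 5 = -14)
f(C) = √(1 + C) (f(C) = √(C + 1) = √(1 + C))
Q = -7*I*√13 (Q = √(1 - 14)*(-7) = √(-13)*(-7) = (I*√13)*(-7) = -7*I*√13 ≈ -25.239*I)
l(z) = -414*z (l(z) = 9*((z + z)*(-30 + 7)) = 9*((2*z)*(-23)) = 9*(-46*z) = -414*z)
B = 2898*I*√13/5 (B = (-(-2898)*I*√13)/5 = (2898*I*√13)/5 = 2898*I*√13/5 ≈ 2089.8*I)
-B = -2898*I*√13/5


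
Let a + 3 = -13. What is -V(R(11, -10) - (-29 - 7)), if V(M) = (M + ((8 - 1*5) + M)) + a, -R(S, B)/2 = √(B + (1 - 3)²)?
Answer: -59 + 4*I*√6 ≈ -59.0 + 9.798*I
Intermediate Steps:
a = -16 (a = -3 - 13 = -16)
R(S, B) = -2*√(4 + B) (R(S, B) = -2*√(B + (1 - 3)²) = -2*√(B + (-2)²) = -2*√(B + 4) = -2*√(4 + B))
V(M) = -13 + 2*M (V(M) = (M + ((8 - 1*5) + M)) - 16 = (M + ((8 - 5) + M)) - 16 = (M + (3 + M)) - 16 = (3 + 2*M) - 16 = -13 + 2*M)
-V(R(11, -10) - (-29 - 7)) = -(-13 + 2*(-2*√(4 - 10) - (-29 - 7))) = -(-13 + 2*(-2*I*√6 - 1*(-36))) = -(-13 + 2*(-2*I*√6 + 36)) = -(-13 + 2*(36 - 2*I*√6)) = -(-13 + (72 - 4*I*√6)) = -(59 - 4*I*√6) = -59 + 4*I*√6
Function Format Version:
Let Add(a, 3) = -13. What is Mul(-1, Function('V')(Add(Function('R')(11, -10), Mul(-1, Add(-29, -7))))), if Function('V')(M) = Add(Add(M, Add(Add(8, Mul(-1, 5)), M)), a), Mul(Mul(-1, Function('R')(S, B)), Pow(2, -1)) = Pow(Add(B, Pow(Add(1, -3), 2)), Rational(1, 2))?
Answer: Add(-59, Mul(4, I, Pow(6, Rational(1, 2)))) ≈ Add(-59.000, Mul(9.7980, I))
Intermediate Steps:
a = -16 (a = Add(-3, -13) = -16)
Function('R')(S, B) = Mul(-2, Pow(Add(4, B), Rational(1, 2))) (Function('R')(S, B) = Mul(-2, Pow(Add(B, Pow(Add(1, -3), 2)), Rational(1, 2))) = Mul(-2, Pow(Add(B, Pow(-2, 2)), Rational(1, 2))) = Mul(-2, Pow(Add(B, 4), Rational(1, 2))) = Mul(-2, Pow(Add(4, B), Rational(1, 2))))
Function('V')(M) = Add(-13, Mul(2, M)) (Function('V')(M) = Add(Add(M, Add(Add(8, Mul(-1, 5)), M)), -16) = Add(Add(M, Add(Add(8, -5), M)), -16) = Add(Add(M, Add(3, M)), -16) = Add(Add(3, Mul(2, M)), -16) = Add(-13, Mul(2, M)))
Mul(-1, Function('V')(Add(Function('R')(11, -10), Mul(-1, Add(-29, -7))))) = Mul(-1, Add(-13, Mul(2, Add(Mul(-2, Pow(Add(4, -10), Rational(1, 2))), Mul(-1, Add(-29, -7)))))) = Mul(-1, Add(-13, Mul(2, Add(Mul(-2, Pow(-6, Rational(1, 2))), Mul(-1, -36))))) = Mul(-1, Add(-13, Mul(2, Add(Mul(-2, Mul(I, Pow(6, Rational(1, 2)))), 36)))) = Mul(-1, Add(-13, Mul(2, Add(Mul(-2, I, Pow(6, Rational(1, 2))), 36)))) = Mul(-1, Add(-13, Mul(2, Add(36, Mul(-2, I, Pow(6, Rational(1, 2))))))) = Mul(-1, Add(-13, Add(72, Mul(-4, I, Pow(6, Rational(1, 2)))))) = Mul(-1, Add(59, Mul(-4, I, Pow(6, Rational(1, 2))))) = Add(-59, Mul(4, I, Pow(6, Rational(1, 2))))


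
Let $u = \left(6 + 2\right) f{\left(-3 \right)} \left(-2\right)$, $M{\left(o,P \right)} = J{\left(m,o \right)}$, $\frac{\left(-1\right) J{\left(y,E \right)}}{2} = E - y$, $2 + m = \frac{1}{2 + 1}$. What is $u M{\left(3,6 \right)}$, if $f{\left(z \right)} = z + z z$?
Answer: $896$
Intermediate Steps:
$m = - \frac{5}{3}$ ($m = -2 + \frac{1}{2 + 1} = -2 + \frac{1}{3} = - \frac{5}{3} \approx -1.6667$)
$f{\left(z \right)} = z + z^{2}$
$J{\left(y,E \right)} = - 2 E + 2 y$ ($J{\left(y,E \right)} = - 2 \left(E - y\right) = - 2 E + 2 y$)
$M{\left(o,P \right)} = - \frac{10}{3} - 2 o$ ($M{\left(o,P \right)} = - 2 o + 2 \left(- \frac{5}{3}\right) = - 2 o - \frac{10}{3} = - \frac{10}{3} - 2 o$)
$u = -96$ ($u = \left(6 + 2\right) \left(- 3 \left(1 - 3\right)\right) \left(-2\right) = 8 \left(\left(-3\right) \left(-2\right)\right) \left(-2\right) = 8 \cdot 6 \left(-2\right) = 48 \left(-2\right) = -96$)
$u M{\left(3,6 \right)} = - 96 \left(- \frac{10}{3} - 6\right) = \left(-96\right) \left(- \frac{28}{3}\right) = 896$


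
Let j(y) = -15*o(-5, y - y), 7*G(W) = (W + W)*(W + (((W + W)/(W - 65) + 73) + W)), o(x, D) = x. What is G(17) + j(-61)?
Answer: 49667/84 ≈ 591.27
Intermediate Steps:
G(W) = 2*W*(73 + 2*W + 2*W/(-65 + W))/7 (G(W) = ((W + W)*(W + (((W + W)/(W - 65) + 73) + W)))/7 = ((2*W)*(W + (((2*W)/(-65 + W) + 73) + W)))/7 = ((2*W)*(W + ((2*W/(-65 + W) + 73) + W)))/7 = ((2*W)*(W + ((73 + 2*W/(-65 + W)) + W)))/7 = ((2*W)*(W + (73 + W + 2*W/(-65 + W))))/7 = ((2*W)*(73 + 2*W + 2*W/(-65 + W)))/7 = (2*W*(73 + 2*W + 2*W/(-65 + W)))/7 = 2*W*(73 + 2*W + 2*W/(-65 + W))/7)
j(y) = 75 (j(y) = -15*(-5) = 75)
G(17) + j(-61) = (2/7)*17*(-4745 - 55*17 + 2*17²)/(-65 + 17) + 75 = (2/7)*17*(-4745 - 935 + 2*289)/(-48) + 75 = (2/7)*17*(-1/48)*(-4745 - 935 + 578) + 75 = (2/7)*17*(-1/48)*(-5102) + 75 = 43367/84 + 75 = 49667/84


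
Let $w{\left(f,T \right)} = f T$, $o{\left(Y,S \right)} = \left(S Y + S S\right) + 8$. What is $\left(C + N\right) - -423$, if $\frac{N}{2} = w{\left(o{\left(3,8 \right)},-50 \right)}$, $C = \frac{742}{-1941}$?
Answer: $- \frac{17813299}{1941} \approx -9177.4$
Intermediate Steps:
$o{\left(Y,S \right)} = 8 + S^{2} + S Y$ ($o{\left(Y,S \right)} = \left(S Y + S^{2}\right) + 8 = \left(S^{2} + S Y\right) + 8 = 8 + S^{2} + S Y$)
$C = - \frac{742}{1941}$ ($C = 742 \left(- \frac{1}{1941}\right) = - \frac{742}{1941} \approx -0.38228$)
$w{\left(f,T \right)} = T f$
$N = -9600$ ($N = 2 \left(- 50 \left(8 + 8^{2} + 8 \cdot 3\right)\right) = 2 \left(- 50 \left(8 + 64 + 24\right)\right) = 2 \left(\left(-50\right) 96\right) = 2 \left(-4800\right) = -9600$)
$\left(C + N\right) - -423 = \left(- \frac{742}{1941} - 9600\right) - -423 = - \frac{18634342}{1941} + 423 = - \frac{17813299}{1941}$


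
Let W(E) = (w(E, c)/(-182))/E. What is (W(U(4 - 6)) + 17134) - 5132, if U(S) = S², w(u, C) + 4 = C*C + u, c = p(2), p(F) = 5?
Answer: 8737431/728 ≈ 12002.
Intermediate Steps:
c = 5
w(u, C) = -4 + u + C² (w(u, C) = -4 + (C*C + u) = -4 + (C² + u) = -4 + (u + C²) = -4 + u + C²)
W(E) = (-3/26 - E/182)/E (W(E) = ((-4 + E + 5²)/(-182))/E = ((-4 + E + 25)*(-1/182))/E = ((21 + E)*(-1/182))/E = (-3/26 - E/182)/E)
(W(U(4 - 6)) + 17134) - 5132 = ((-21 - (4 - 6)²)/(182*((4 - 6)²)) + 17134) - 5132 = ((-21 - 1*(-2)²)/(182*((-2)²)) + 17134) - 5132 = ((1/182)*(-21 - 1*4)/4 + 17134) - 5132 = ((1/182)*(¼)*(-21 - 4) + 17134) - 5132 = ((1/182)*(¼)*(-25) + 17134) - 5132 = (-25/728 + 17134) - 5132 = 12473527/728 - 5132 = 8737431/728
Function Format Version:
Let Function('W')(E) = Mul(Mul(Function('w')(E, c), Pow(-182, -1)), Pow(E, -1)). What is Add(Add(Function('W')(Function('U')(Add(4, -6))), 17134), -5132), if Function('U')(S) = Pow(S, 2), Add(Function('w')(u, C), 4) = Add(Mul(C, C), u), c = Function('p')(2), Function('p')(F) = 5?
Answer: Rational(8737431, 728) ≈ 12002.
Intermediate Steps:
c = 5
Function('w')(u, C) = Add(-4, u, Pow(C, 2)) (Function('w')(u, C) = Add(-4, Add(Mul(C, C), u)) = Add(-4, Add(Pow(C, 2), u)) = Add(-4, Add(u, Pow(C, 2))) = Add(-4, u, Pow(C, 2)))
Function('W')(E) = Mul(Pow(E, -1), Add(Rational(-3, 26), Mul(Rational(-1, 182), E))) (Function('W')(E) = Mul(Mul(Add(-4, E, Pow(5, 2)), Pow(-182, -1)), Pow(E, -1)) = Mul(Mul(Add(-4, E, 25), Rational(-1, 182)), Pow(E, -1)) = Mul(Mul(Add(21, E), Rational(-1, 182)), Pow(E, -1)) = Mul(Add(Rational(-3, 26), Mul(Rational(-1, 182), E)), Pow(E, -1)) = Mul(Pow(E, -1), Add(Rational(-3, 26), Mul(Rational(-1, 182), E))))
Add(Add(Function('W')(Function('U')(Add(4, -6))), 17134), -5132) = Add(Add(Mul(Rational(1, 182), Pow(Pow(Add(4, -6), 2), -1), Add(-21, Mul(-1, Pow(Add(4, -6), 2)))), 17134), -5132) = Add(Add(Mul(Rational(1, 182), Pow(Pow(-2, 2), -1), Add(-21, Mul(-1, Pow(-2, 2)))), 17134), -5132) = Add(Add(Mul(Rational(1, 182), Pow(4, -1), Add(-21, Mul(-1, 4))), 17134), -5132) = Add(Add(Mul(Rational(1, 182), Rational(1, 4), Add(-21, -4)), 17134), -5132) = Add(Add(Mul(Rational(1, 182), Rational(1, 4), -25), 17134), -5132) = Add(Add(Rational(-25, 728), 17134), -5132) = Add(Rational(12473527, 728), -5132) = Rational(8737431, 728)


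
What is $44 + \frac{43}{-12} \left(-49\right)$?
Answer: $\frac{2635}{12} \approx 219.58$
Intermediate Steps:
$44 + \frac{43}{-12} \left(-49\right) = 44 + 43 \left(- \frac{1}{12}\right) \left(-49\right) = 44 - - \frac{2107}{12} = 44 + \frac{2107}{12} = \frac{2635}{12}$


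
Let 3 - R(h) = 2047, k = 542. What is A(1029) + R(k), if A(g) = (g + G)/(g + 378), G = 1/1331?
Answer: -3826463948/1872717 ≈ -2043.3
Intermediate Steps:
G = 1/1331 ≈ 0.00075131
R(h) = -2044 (R(h) = 3 - 1*2047 = 3 - 2047 = -2044)
A(g) = (1/1331 + g)/(378 + g) (A(g) = (g + 1/1331)/(g + 378) = (1/1331 + g)/(378 + g))
A(1029) + R(k) = (1/1331 + 1029)/(378 + 1029) - 2044 = (1369600/1331)/1407 - 2044 = (1/1407)*(1369600/1331) - 2044 = 1369600/1872717 - 2044 = -3826463948/1872717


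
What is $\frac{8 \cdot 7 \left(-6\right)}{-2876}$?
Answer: $\frac{84}{719} \approx 0.11683$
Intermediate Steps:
$\frac{8 \cdot 7 \left(-6\right)}{-2876} = 56 \left(-6\right) \left(- \frac{1}{2876}\right) = \left(-336\right) \left(- \frac{1}{2876}\right) = \frac{84}{719}$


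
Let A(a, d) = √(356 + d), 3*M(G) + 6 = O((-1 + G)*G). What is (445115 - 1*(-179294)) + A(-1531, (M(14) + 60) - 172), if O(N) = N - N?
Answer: 624409 + 11*√2 ≈ 6.2443e+5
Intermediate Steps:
O(N) = 0
M(G) = -2 (M(G) = -2 + (⅓)*0 = -2 + 0 = -2)
(445115 - 1*(-179294)) + A(-1531, (M(14) + 60) - 172) = (445115 - 1*(-179294)) + √(356 + ((-2 + 60) - 172)) = (445115 + 179294) + √(356 + (58 - 172)) = 624409 + √(356 - 114) = 624409 + √242 = 624409 + 11*√2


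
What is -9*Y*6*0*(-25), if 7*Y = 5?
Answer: 0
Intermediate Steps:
Y = 5/7 (Y = (⅐)*5 = 5/7 ≈ 0.71429)
-9*Y*6*0*(-25) = -9*(5/7)*6*0*(-25) = -270*0/7*(-25) = -9*0*(-25) = 0*(-25) = 0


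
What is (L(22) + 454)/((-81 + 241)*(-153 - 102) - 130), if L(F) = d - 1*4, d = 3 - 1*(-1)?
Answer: -227/20465 ≈ -0.011092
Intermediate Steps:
d = 4 (d = 3 + 1 = 4)
L(F) = 0 (L(F) = 4 - 1*4 = 4 - 4 = 0)
(L(22) + 454)/((-81 + 241)*(-153 - 102) - 130) = (0 + 454)/((-81 + 241)*(-153 - 102) - 130) = 454/(160*(-255) - 130) = 454/(-40800 - 130) = 454/(-40930) = 454*(-1/40930) = -227/20465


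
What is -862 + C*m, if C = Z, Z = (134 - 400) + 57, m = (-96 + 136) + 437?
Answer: -100555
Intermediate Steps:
m = 477 (m = 40 + 437 = 477)
Z = -209 (Z = -266 + 57 = -209)
C = -209
-862 + C*m = -862 - 209*477 = -862 - 99693 = -100555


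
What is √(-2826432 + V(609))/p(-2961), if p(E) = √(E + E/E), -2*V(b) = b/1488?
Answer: √32159823968090/183520 ≈ 30.901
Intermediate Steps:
V(b) = -b/2976 (V(b) = -b/(2*1488) = -b/2976)
p(E) = √(1 + E) (p(E) = √(E + 1) = √(1 + E))
√(-2826432 + V(609))/p(-2961) = √(-2826432 - 1/2976*609)/(√(1 - 2961)) = √(-2826432 - 203/992)/(√(-2960)) = √(-2803820747/992)/((4*I*√185)) = (I*√173836886314/248)*(-I*√185/740) = √32159823968090/183520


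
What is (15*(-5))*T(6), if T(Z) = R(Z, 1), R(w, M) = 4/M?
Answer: -300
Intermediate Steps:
T(Z) = 4 (T(Z) = 4/1 = 4*1 = 4)
(15*(-5))*T(6) = (15*(-5))*4 = -75*4 = -300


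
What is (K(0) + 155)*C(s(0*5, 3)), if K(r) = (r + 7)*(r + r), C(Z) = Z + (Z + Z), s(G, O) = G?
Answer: 0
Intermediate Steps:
C(Z) = 3*Z (C(Z) = Z + 2*Z = 3*Z)
K(r) = 2*r*(7 + r) (K(r) = (7 + r)*(2*r) = 2*r*(7 + r))
(K(0) + 155)*C(s(0*5, 3)) = (2*0*(7 + 0) + 155)*(3*(0*5)) = (2*0*7 + 155)*(3*0) = (0 + 155)*0 = 155*0 = 0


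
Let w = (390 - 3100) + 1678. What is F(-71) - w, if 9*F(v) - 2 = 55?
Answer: 3115/3 ≈ 1038.3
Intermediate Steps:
w = -1032 (w = -2710 + 1678 = -1032)
F(v) = 19/3 (F(v) = 2/9 + (⅑)*55 = 2/9 + 55/9 = 19/3)
F(-71) - w = 19/3 - 1*(-1032) = 19/3 + 1032 = 3115/3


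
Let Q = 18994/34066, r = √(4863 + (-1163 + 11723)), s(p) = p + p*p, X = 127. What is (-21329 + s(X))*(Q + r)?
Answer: -48178281/17033 - 5073*√15423 ≈ -6.3284e+5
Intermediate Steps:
s(p) = p + p²
r = √15423 (r = √(4863 + 10560) = √15423 ≈ 124.19)
Q = 9497/17033 (Q = 18994*(1/34066) = 9497/17033 ≈ 0.55756)
(-21329 + s(X))*(Q + r) = (-21329 + 127*(1 + 127))*(9497/17033 + √15423) = (-21329 + 127*128)*(9497/17033 + √15423) = (-21329 + 16256)*(9497/17033 + √15423) = -5073*(9497/17033 + √15423) = -48178281/17033 - 5073*√15423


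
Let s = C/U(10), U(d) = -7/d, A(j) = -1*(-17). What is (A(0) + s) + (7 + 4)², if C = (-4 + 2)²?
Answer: 926/7 ≈ 132.29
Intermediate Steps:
C = 4 (C = (-2)² = 4)
A(j) = 17
s = -40/7 (s = 4/((-7/10)) = 4/((-7*⅒)) = 4/(-7/10) = 4*(-10/7) = -40/7 ≈ -5.7143)
(A(0) + s) + (7 + 4)² = (17 - 40/7) + (7 + 4)² = 79/7 + 11² = 79/7 + 121 = 926/7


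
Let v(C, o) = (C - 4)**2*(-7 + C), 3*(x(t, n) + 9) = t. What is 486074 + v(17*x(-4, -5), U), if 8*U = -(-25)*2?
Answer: -146081510/27 ≈ -5.4104e+6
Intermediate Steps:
x(t, n) = -9 + t/3
U = 25/4 (U = (-(-25)*2)/8 = (-5*(-10))/8 = (1/8)*50 = 25/4 ≈ 6.2500)
v(C, o) = (-4 + C)**2*(-7 + C)
486074 + v(17*x(-4, -5), U) = 486074 + (-4 + 17*(-9 + (1/3)*(-4)))**2*(-7 + 17*(-9 + (1/3)*(-4))) = 486074 + (-4 + 17*(-9 - 4/3))**2*(-7 + 17*(-9 - 4/3)) = 486074 + (-4 + 17*(-31/3))**2*(-7 + 17*(-31/3)) = 486074 + (-4 - 527/3)**2*(-7 - 527/3) = 486074 + (-539/3)**2*(-548/3) = 486074 + (290521/9)*(-548/3) = 486074 - 159205508/27 = -146081510/27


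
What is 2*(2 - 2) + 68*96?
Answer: 6528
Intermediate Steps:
2*(2 - 2) + 68*96 = 2*0 + 6528 = 0 + 6528 = 6528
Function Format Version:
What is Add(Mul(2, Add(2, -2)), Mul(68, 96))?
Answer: 6528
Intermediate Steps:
Add(Mul(2, Add(2, -2)), Mul(68, 96)) = Add(Mul(2, 0), 6528) = Add(0, 6528) = 6528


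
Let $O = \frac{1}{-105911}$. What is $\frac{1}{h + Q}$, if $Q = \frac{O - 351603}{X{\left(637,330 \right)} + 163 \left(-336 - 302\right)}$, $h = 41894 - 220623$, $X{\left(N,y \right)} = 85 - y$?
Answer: $- \frac{11040056729}{1973141060492107} \approx -5.5952 \cdot 10^{-6}$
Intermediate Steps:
$O = - \frac{1}{105911} \approx -9.4419 \cdot 10^{-6}$
$h = -178729$ ($h = 41894 - 220623 = -178729$)
$Q = \frac{37238625334}{11040056729}$ ($Q = \frac{- \frac{1}{105911} - 351603}{\left(85 - 330\right) + 163 \left(-336 - 302\right)} = - \frac{37238625334}{105911 \left(\left(85 - 330\right) + 163 \left(-638\right)\right)} = - \frac{37238625334}{105911 \left(-245 - 103994\right)} = - \frac{37238625334}{105911 \left(-104239\right)} = \left(- \frac{37238625334}{105911}\right) \left(- \frac{1}{104239}\right) = \frac{37238625334}{11040056729} \approx 3.373$)
$\frac{1}{h + Q} = \frac{1}{-178729 + \frac{37238625334}{11040056729}} = \frac{1}{- \frac{1973141060492107}{11040056729}} = - \frac{11040056729}{1973141060492107}$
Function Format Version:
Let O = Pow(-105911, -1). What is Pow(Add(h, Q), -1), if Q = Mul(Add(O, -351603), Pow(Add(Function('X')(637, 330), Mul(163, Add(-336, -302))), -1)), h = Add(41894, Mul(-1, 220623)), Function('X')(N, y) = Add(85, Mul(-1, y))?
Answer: Rational(-11040056729, 1973141060492107) ≈ -5.5952e-6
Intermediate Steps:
O = Rational(-1, 105911) ≈ -9.4419e-6
h = -178729 (h = Add(41894, -220623) = -178729)
Q = Rational(37238625334, 11040056729) (Q = Mul(Add(Rational(-1, 105911), -351603), Pow(Add(Add(85, Mul(-1, 330)), Mul(163, Add(-336, -302))), -1)) = Mul(Rational(-37238625334, 105911), Pow(Add(Add(85, -330), Mul(163, -638)), -1)) = Mul(Rational(-37238625334, 105911), Pow(Add(-245, -103994), -1)) = Mul(Rational(-37238625334, 105911), Pow(-104239, -1)) = Mul(Rational(-37238625334, 105911), Rational(-1, 104239)) = Rational(37238625334, 11040056729) ≈ 3.3730)
Pow(Add(h, Q), -1) = Pow(Add(-178729, Rational(37238625334, 11040056729)), -1) = Pow(Rational(-1973141060492107, 11040056729), -1) = Rational(-11040056729, 1973141060492107)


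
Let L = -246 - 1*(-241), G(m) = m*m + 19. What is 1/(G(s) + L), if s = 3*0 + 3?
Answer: 1/23 ≈ 0.043478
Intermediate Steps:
s = 3 (s = 0 + 3 = 3)
G(m) = 19 + m² (G(m) = m² + 19 = 19 + m²)
L = -5 (L = -246 + 241 = -5)
1/(G(s) + L) = 1/((19 + 3²) - 5) = 1/((19 + 9) - 5) = 1/(28 - 5) = 1/23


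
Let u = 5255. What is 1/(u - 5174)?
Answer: 1/81 ≈ 0.012346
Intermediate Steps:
1/(u - 5174) = 1/(5255 - 5174) = 1/81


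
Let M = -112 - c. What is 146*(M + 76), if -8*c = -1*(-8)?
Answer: -5110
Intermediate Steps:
c = -1 (c = -(-1)*(-8)/8 = -⅛*8 = -1)
M = -111 (M = -112 - 1*(-1) = -112 + 1 = -111)
146*(M + 76) = 146*(-111 + 76) = 146*(-35) = -5110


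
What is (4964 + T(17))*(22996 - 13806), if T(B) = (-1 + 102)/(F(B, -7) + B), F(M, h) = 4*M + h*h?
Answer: 3056947815/67 ≈ 4.5626e+7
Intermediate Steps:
F(M, h) = h² + 4*M (F(M, h) = 4*M + h² = h² + 4*M)
T(B) = 101/(49 + 5*B) (T(B) = (-1 + 102)/(((-7)² + 4*B) + B) = 101/((49 + 4*B) + B) = 101/(49 + 5*B))
(4964 + T(17))*(22996 - 13806) = (4964 + 101/(49 + 5*17))*(22996 - 13806) = (4964 + 101/(49 + 85))*9190 = (4964 + 101/134)*9190 = (665277/134)*9190 = 3056947815/67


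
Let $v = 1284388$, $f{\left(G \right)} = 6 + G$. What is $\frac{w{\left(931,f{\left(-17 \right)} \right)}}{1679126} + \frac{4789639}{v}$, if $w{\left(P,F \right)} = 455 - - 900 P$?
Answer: $\frac{4559590238627}{1078324642444} \approx 4.2284$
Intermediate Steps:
$w{\left(P,F \right)} = 455 + 900 P$
$\frac{w{\left(931,f{\left(-17 \right)} \right)}}{1679126} + \frac{4789639}{v} = \frac{455 + 900 \cdot 931}{1679126} + \frac{4789639}{1284388} = \left(455 + 837900\right) \frac{1}{1679126} + 4789639 \cdot \frac{1}{1284388} = 838355 \cdot \frac{1}{1679126} + \frac{4789639}{1284388} = \frac{838355}{1679126} + \frac{4789639}{1284388} = \frac{4559590238627}{1078324642444}$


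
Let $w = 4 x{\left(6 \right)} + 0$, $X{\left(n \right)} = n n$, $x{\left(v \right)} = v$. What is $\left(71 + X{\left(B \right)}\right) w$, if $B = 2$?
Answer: $1800$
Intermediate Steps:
$X{\left(n \right)} = n^{2}$
$w = 24$ ($w = 4 \cdot 6 + 0 = 24 + 0 = 24$)
$\left(71 + X{\left(B \right)}\right) w = \left(71 + 2^{2}\right) 24 = \left(71 + 4\right) 24 = 75 \cdot 24 = 1800$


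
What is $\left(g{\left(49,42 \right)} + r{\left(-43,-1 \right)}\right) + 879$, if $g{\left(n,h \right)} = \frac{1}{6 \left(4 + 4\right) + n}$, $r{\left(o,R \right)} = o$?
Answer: $\frac{81093}{97} \approx 836.01$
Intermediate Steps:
$g{\left(n,h \right)} = \frac{1}{48 + n}$ ($g{\left(n,h \right)} = \frac{1}{6 \cdot 8 + n} = \frac{1}{48 + n}$)
$\left(g{\left(49,42 \right)} + r{\left(-43,-1 \right)}\right) + 879 = \left(\frac{1}{48 + 49} - 43\right) + 879 = \left(\frac{1}{97} - 43\right) + 879 = - \frac{4170}{97} + 879 = \frac{81093}{97}$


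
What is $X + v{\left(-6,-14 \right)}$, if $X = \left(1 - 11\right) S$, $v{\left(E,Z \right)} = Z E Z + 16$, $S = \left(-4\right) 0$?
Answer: $-1160$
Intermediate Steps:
$S = 0$
$v{\left(E,Z \right)} = 16 + E Z^{2}$ ($v{\left(E,Z \right)} = E Z Z + 16 = E Z^{2} + 16 = 16 + E Z^{2}$)
$X = 0$ ($X = \left(1 - 11\right) 0 = \left(-10\right) 0 = 0$)
$X + v{\left(-6,-14 \right)} = 0 + \left(16 - 6 \left(-14\right)^{2}\right) = 0 + \left(16 - 1176\right) = 0 - 1160 = -1160$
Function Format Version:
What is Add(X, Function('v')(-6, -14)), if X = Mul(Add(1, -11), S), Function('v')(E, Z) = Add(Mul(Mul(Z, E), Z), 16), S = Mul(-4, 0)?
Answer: -1160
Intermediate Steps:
S = 0
Function('v')(E, Z) = Add(16, Mul(E, Pow(Z, 2))) (Function('v')(E, Z) = Add(Mul(Mul(E, Z), Z), 16) = Add(Mul(E, Pow(Z, 2)), 16) = Add(16, Mul(E, Pow(Z, 2))))
X = 0 (X = Mul(Add(1, -11), 0) = Mul(-10, 0) = 0)
Add(X, Function('v')(-6, -14)) = Add(0, Add(16, Mul(-6, Pow(-14, 2)))) = Add(0, Add(16, Mul(-6, 196))) = Add(0, Add(16, -1176)) = Add(0, -1160) = -1160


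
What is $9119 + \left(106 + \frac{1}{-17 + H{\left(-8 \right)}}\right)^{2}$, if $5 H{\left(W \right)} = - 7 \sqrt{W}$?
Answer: $\frac{140 \left(- 992826 i + 345929 \sqrt{2}\right)}{- 6833 i + 2380 \sqrt{2}} \approx 20343.0 + 2.7538 i$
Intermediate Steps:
$H{\left(W \right)} = - \frac{7 \sqrt{W}}{5}$ ($H{\left(W \right)} = \frac{\left(-7\right) \sqrt{W}}{5} = - \frac{7 \sqrt{W}}{5}$)
$9119 + \left(106 + \frac{1}{-17 + H{\left(-8 \right)}}\right)^{2} = 9119 + \left(106 + \frac{1}{-17 - \frac{7 \sqrt{-8}}{5}}\right)^{2} = 9119 + \left(106 + \frac{1}{-17 - \frac{7 \cdot 2 i \sqrt{2}}{5}}\right)^{2} = 9119 + \left(106 + \frac{1}{-17 - \frac{14 i \sqrt{2}}{5}}\right)^{2}$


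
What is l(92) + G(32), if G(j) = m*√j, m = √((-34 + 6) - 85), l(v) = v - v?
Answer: 4*I*√226 ≈ 60.133*I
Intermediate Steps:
l(v) = 0
m = I*√113 (m = √(-28 - 85) = √(-113) = I*√113 ≈ 10.63*I)
G(j) = I*√113*√j (G(j) = (I*√113)*√j = I*√113*√j)
l(92) + G(32) = 0 + I*√113*√32 = 0 + I*√113*(4*√2) = 0 + 4*I*√226 = 4*I*√226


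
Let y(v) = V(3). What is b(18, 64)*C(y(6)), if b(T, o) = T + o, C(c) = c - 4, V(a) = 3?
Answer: -82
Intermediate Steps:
y(v) = 3
C(c) = -4 + c
b(18, 64)*C(y(6)) = (18 + 64)*(-4 + 3) = 82*(-1) = -82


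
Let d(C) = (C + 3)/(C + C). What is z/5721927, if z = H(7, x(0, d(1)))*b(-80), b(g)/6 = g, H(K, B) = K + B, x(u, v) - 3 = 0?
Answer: -1600/1907309 ≈ -0.00083888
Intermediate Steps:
d(C) = (3 + C)/(2*C) (d(C) = (3 + C)/((2*C)) = (3 + C)*(1/(2*C)) = (3 + C)/(2*C))
x(u, v) = 3 (x(u, v) = 3 + 0 = 3)
H(K, B) = B + K
b(g) = 6*g
z = -4800 (z = (3 + 7)*(6*(-80)) = 10*(-480) = -4800)
z/5721927 = -4800/5721927 = -4800*1/5721927 = -1600/1907309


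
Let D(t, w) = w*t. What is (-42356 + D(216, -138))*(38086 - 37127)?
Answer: -69205276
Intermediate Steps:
D(t, w) = t*w
(-42356 + D(216, -138))*(38086 - 37127) = (-42356 + 216*(-138))*(38086 - 37127) = (-42356 - 29808)*959 = -72164*959 = -69205276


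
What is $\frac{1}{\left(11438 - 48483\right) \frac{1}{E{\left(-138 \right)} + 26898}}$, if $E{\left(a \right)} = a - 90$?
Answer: $- \frac{5334}{7409} \approx -0.71994$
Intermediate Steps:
$E{\left(a \right)} = -90 + a$
$\frac{1}{\left(11438 - 48483\right) \frac{1}{E{\left(-138 \right)} + 26898}} = \frac{1}{\left(11438 - 48483\right) \frac{1}{\left(-90 - 138\right) + 26898}} = \frac{1}{\left(-37045\right) \frac{1}{-228 + 26898}} = \frac{1}{\left(-37045\right) \frac{1}{26670}} = \frac{1}{- \frac{7409}{5334}} = - \frac{5334}{7409}$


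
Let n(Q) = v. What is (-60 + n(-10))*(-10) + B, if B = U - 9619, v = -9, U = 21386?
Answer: 12457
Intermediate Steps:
n(Q) = -9
B = 11767 (B = 21386 - 9619 = 11767)
(-60 + n(-10))*(-10) + B = (-60 - 9)*(-10) + 11767 = -69*(-10) + 11767 = 690 + 11767 = 12457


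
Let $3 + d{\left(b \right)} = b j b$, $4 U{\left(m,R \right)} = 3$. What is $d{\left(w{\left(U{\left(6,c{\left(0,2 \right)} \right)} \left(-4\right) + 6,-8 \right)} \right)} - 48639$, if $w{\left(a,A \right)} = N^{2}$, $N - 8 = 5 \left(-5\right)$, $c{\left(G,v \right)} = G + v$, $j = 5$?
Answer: $368963$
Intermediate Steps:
$N = -17$ ($N = 8 + 5 \left(-5\right) = 8 - 25 = -17$)
$U{\left(m,R \right)} = \frac{3}{4}$ ($U{\left(m,R \right)} = \frac{1}{4} \cdot 3 = \frac{3}{4}$)
$w{\left(a,A \right)} = 289$ ($w{\left(a,A \right)} = \left(-17\right)^{2} = 289$)
$d{\left(b \right)} = -3 + 5 b^{2}$ ($d{\left(b \right)} = -3 + b 5 b = -3 + 5 b b = -3 + 5 b^{2}$)
$d{\left(w{\left(U{\left(6,c{\left(0,2 \right)} \right)} \left(-4\right) + 6,-8 \right)} \right)} - 48639 = \left(-3 + 5 \cdot 289^{2}\right) - 48639 = \left(-3 + 5 \cdot 83521\right) - 48639 = \left(-3 + 417605\right) - 48639 = 417602 - 48639 = 368963$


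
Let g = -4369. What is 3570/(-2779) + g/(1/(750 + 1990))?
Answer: -4752511330/397 ≈ -1.1971e+7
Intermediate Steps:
3570/(-2779) + g/(1/(750 + 1990)) = 3570/(-2779) - 4369/(1/(750 + 1990)) = 3570*(-1/2779) - 4369/(1/2740) = -510/397 - 4369/1/2740 = -510/397 - 4369*2740 = -510/397 - 11971060 = -4752511330/397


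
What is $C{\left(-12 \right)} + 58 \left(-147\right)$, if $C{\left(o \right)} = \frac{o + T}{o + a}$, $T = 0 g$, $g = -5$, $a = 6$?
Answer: $-8524$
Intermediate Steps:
$T = 0$ ($T = 0 \left(-5\right) = 0$)
$C{\left(o \right)} = \frac{o}{6 + o}$ ($C{\left(o \right)} = \frac{o + 0}{o + 6} = \frac{o}{6 + o}$)
$C{\left(-12 \right)} + 58 \left(-147\right) = - \frac{12}{6 - 12} + 58 \left(-147\right) = - \frac{12}{-6} - 8526 = \left(-12\right) \left(- \frac{1}{6}\right) - 8526 = 2 - 8526 = -8524$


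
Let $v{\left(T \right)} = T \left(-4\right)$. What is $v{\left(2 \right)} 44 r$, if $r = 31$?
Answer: $-10912$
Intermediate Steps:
$v{\left(T \right)} = - 4 T$
$v{\left(2 \right)} 44 r = \left(-4\right) 2 \cdot 44 \cdot 31 = \left(-8\right) 44 \cdot 31 = \left(-352\right) 31 = -10912$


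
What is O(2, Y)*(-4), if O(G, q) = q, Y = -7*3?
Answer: 84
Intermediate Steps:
Y = -21
O(2, Y)*(-4) = -21*(-4) = 84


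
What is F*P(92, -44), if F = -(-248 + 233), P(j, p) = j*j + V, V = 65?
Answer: 127935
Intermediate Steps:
P(j, p) = 65 + j² (P(j, p) = j*j + 65 = j² + 65 = 65 + j²)
F = 15 (F = -1*(-15) = 15)
F*P(92, -44) = 15*(65 + 92²) = 15*(65 + 8464) = 15*8529 = 127935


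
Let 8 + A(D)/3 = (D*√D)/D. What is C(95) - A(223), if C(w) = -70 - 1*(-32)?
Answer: -14 - 3*√223 ≈ -58.800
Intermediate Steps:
C(w) = -38 (C(w) = -70 + 32 = -38)
A(D) = -24 + 3*√D (A(D) = -24 + 3*((D*√D)/D) = -24 + 3*(D^(3/2)/D) = -24 + 3*√D)
C(95) - A(223) = -38 - (-24 + 3*√223) = -38 + (24 - 3*√223) = -14 - 3*√223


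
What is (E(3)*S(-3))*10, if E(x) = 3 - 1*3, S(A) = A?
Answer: 0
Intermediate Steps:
E(x) = 0 (E(x) = 3 - 3 = 0)
(E(3)*S(-3))*10 = (0*(-3))*10 = 0*10 = 0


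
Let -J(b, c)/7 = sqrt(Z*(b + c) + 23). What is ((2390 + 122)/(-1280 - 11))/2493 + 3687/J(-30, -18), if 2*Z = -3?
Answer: -2512/3218463 - 3687*sqrt(95)/665 ≈ -54.041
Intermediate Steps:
Z = -3/2 (Z = (1/2)*(-3) = -3/2 ≈ -1.5000)
J(b, c) = -7*sqrt(23 - 3*b/2 - 3*c/2) (J(b, c) = -7*sqrt(-3*(b + c)/2 + 23) = -7*sqrt((-3*b/2 - 3*c/2) + 23) = -7*sqrt(23 - 3*b/2 - 3*c/2))
((2390 + 122)/(-1280 - 11))/2493 + 3687/J(-30, -18) = ((2390 + 122)/(-1280 - 11))/2493 + 3687/((-7*sqrt(92 - 6*(-30) - 6*(-18))/2)) = (2512/(-1291))*(1/2493) + 3687/((-7*sqrt(92 + 180 + 108)/2)) = (2512*(-1/1291))*(1/2493) + 3687/((-7*sqrt(95))) = -2512/1291*1/2493 + 3687/((-7*sqrt(95))) = -2512/3218463 + 3687/((-7*sqrt(95))) = -2512/3218463 + 3687*(-sqrt(95)/665) = -2512/3218463 - 3687*sqrt(95)/665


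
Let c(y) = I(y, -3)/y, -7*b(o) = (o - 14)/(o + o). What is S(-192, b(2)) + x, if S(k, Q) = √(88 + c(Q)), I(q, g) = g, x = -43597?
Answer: -43588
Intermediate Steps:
b(o) = -(-14 + o)/(14*o) (b(o) = -(o - 14)/(7*(o + o)) = -(-14 + o)/(7*(2*o)) = -(-14 + o)*1/(2*o)/7 = -(-14 + o)/(14*o))
c(y) = -3/y
S(k, Q) = √(88 - 3/Q)
S(-192, b(2)) + x = √(88 - 3*28/(14 - 1*2)) - 43597 = √(88 - 3*28/(14 - 2)) - 43597 = √(88 - 3/((1/14)*(½)*12)) - 43597 = √(88 - 3/3/7) - 43597 = √(88 - 3*7/3) - 43597 = √(88 - 7) - 43597 = √81 - 43597 = 9 - 43597 = -43588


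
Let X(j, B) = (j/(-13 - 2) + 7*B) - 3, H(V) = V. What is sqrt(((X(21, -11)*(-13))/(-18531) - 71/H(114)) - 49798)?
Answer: I*sqrt(68593069069746730)/1173630 ≈ 223.16*I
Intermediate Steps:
X(j, B) = -3 + 7*B - j/15 (X(j, B) = (j/(-15) + 7*B) - 3 = (-j/15 + 7*B) - 3 = (7*B - j/15) - 3 = -3 + 7*B - j/15)
sqrt(((X(21, -11)*(-13))/(-18531) - 71/H(114)) - 49798) = sqrt((((-3 + 7*(-11) - 1/15*21)*(-13))/(-18531) - 71/114) - 49798) = sqrt((((-3 - 77 - 7/5)*(-13))*(-1/18531) - 71*1/114) - 49798) = sqrt((-407/5*(-13)*(-1/18531) - 71/114) - 49798) = sqrt(((5291/5)*(-1/18531) - 71/114) - 49798) = sqrt((-5291/92655 - 71/114) - 49798) = sqrt(-2393893/3520890 - 49798) = sqrt(-175335674113/3520890) = I*sqrt(68593069069746730)/1173630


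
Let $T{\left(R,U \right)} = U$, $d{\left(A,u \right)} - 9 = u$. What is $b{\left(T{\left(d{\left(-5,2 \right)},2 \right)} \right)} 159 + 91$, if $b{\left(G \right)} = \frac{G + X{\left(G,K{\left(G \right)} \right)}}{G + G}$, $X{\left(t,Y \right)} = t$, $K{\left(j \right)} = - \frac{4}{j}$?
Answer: $250$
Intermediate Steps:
$d{\left(A,u \right)} = 9 + u$
$b{\left(G \right)} = 1$ ($b{\left(G \right)} = \frac{G + G}{G + G} = \frac{2 G}{2 G} = 2 G \frac{1}{2 G} = 1$)
$b{\left(T{\left(d{\left(-5,2 \right)},2 \right)} \right)} 159 + 91 = 1 \cdot 159 + 91 = 159 + 91 = 250$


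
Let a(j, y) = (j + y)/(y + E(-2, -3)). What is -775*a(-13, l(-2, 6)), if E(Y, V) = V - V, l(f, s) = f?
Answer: -11625/2 ≈ -5812.5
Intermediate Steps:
E(Y, V) = 0
a(j, y) = (j + y)/y (a(j, y) = (j + y)/(y + 0) = (j + y)/y)
-775*a(-13, l(-2, 6)) = -775*(-13 - 2)/(-2) = -(-775)*(-15)/2 = -775*15/2 = -11625/2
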